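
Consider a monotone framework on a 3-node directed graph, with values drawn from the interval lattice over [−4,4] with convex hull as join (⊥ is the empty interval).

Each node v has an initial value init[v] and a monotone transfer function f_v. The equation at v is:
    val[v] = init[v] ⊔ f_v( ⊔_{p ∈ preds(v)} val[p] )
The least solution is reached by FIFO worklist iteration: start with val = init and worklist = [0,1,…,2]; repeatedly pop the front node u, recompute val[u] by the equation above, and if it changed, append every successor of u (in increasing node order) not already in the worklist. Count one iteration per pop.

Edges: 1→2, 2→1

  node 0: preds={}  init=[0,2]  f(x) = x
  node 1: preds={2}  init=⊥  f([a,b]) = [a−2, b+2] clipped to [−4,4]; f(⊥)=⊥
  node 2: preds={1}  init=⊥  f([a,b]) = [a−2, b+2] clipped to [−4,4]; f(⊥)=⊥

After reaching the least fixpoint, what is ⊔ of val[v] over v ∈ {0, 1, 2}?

[0,2]

Worklist (3 pops):
  #1 pop 0: in=⊥ → [0,2] (no change)
  #2 pop 1: in=⊥ → ⊥ (no change)
  #3 pop 2: in=⊥ → ⊥ (no change)

Fixpoint:
  val[0] = [0,2]
  val[1] = ⊥
  val[2] = ⊥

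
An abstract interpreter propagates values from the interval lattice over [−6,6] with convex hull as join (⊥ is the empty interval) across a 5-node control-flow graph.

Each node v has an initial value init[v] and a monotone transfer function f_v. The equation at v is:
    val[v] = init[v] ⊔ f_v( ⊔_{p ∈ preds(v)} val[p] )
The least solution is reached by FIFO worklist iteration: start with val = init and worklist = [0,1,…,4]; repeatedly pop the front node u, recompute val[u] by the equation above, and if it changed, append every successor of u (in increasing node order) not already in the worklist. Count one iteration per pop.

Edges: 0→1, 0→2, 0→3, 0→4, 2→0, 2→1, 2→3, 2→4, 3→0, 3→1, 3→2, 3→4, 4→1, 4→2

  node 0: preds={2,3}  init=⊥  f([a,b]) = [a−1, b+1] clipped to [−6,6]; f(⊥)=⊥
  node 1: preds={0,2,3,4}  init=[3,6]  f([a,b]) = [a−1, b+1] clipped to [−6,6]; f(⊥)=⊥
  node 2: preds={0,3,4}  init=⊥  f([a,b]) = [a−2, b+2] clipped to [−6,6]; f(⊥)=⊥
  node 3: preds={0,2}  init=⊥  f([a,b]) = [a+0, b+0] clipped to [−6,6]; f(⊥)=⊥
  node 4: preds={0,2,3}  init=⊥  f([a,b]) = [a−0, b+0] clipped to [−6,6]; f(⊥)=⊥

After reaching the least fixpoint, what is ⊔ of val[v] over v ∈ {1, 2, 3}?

[3,6]

Iteration log — 5 steps:
  step 1. node 0  ⊔preds=⊥  new=⊥  stable
  step 2. node 1  ⊔preds=⊥  new=[3,6]  stable
  step 3. node 2  ⊔preds=⊥  new=⊥  stable
  step 4. node 3  ⊔preds=⊥  new=⊥  stable
  step 5. node 4  ⊔preds=⊥  new=⊥  stable

Least fixpoint reached:
  node 0: ⊥
  node 1: [3,6]
  node 2: ⊥
  node 3: ⊥
  node 4: ⊥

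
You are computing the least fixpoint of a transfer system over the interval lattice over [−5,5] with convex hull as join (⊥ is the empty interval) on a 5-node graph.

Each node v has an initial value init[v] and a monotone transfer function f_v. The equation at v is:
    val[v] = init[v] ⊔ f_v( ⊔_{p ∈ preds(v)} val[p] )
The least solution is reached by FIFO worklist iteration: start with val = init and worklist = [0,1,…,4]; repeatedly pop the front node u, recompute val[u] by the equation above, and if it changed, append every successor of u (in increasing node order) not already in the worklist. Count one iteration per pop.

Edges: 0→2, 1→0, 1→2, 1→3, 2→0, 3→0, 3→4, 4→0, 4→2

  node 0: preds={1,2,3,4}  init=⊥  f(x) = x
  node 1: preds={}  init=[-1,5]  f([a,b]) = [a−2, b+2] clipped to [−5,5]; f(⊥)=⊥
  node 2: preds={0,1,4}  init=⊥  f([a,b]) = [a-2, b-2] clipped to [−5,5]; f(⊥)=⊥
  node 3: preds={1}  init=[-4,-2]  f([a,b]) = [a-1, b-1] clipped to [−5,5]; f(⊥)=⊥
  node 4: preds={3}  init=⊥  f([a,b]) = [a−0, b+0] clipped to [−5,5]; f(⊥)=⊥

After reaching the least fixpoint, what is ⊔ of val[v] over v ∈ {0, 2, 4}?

[-5,5]

Trace (7 dequeues):
  [1] u=0 | in [-4,5] | out [-4,5] | prev ⊥ | push {}
  [2] u=1 | in ⊥ | out [-1,5] | ==
  [3] u=2 | in [-4,5] | out [-5,3] | prev ⊥ | push {0}
  [4] u=3 | in [-1,5] | out [-4,4] | prev [-4,-2] | push {}
  [5] u=4 | in [-4,4] | out [-4,4] | prev ⊥ | push {2}
  [6] u=0 | in [-5,5] | out [-5,5] | prev [-4,5] | push {}
  [7] u=2 | in [-5,5] | out [-5,3] | ==

Converged values:
  [0] [-5,5]
  [1] [-1,5]
  [2] [-5,3]
  [3] [-4,4]
  [4] [-4,4]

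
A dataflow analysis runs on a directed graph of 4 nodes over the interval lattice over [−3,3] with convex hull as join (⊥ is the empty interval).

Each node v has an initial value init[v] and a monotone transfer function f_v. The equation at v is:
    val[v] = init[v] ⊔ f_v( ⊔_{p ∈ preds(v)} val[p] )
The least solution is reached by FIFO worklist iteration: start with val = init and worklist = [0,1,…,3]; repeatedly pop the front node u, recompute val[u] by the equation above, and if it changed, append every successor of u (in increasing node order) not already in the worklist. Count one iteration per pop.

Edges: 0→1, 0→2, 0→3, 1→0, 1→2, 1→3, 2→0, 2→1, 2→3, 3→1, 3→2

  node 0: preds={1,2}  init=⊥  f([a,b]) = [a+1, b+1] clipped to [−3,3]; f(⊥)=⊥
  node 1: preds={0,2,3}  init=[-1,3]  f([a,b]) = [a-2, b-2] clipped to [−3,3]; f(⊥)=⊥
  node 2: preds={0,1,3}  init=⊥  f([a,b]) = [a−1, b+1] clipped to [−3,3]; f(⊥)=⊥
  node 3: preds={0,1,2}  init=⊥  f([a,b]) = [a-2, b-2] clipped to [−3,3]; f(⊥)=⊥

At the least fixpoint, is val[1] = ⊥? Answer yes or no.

Worklist (9 pops):
  #1 pop 0: in=[-1,3] → [0,3] (was ⊥); enqueue []
  #2 pop 1: in=[0,3] → [-2,3] (was [-1,3]); enqueue [0]
  #3 pop 2: in=[-2,3] → [-3,3] (was ⊥); enqueue [1]
  #4 pop 3: in=[-3,3] → [-3,1] (was ⊥); enqueue [2]
  #5 pop 0: in=[-3,3] → [-2,3] (was [0,3]); enqueue [3]
  #6 pop 1: in=[-3,3] → [-3,3] (was [-2,3]); enqueue [0]
  #7 pop 2: in=[-3,3] → [-3,3] (no change)
  #8 pop 3: in=[-3,3] → [-3,1] (no change)
  #9 pop 0: in=[-3,3] → [-2,3] (no change)

Fixpoint:
  val[0] = [-2,3]
  val[1] = [-3,3]
  val[2] = [-3,3]
  val[3] = [-3,1]

no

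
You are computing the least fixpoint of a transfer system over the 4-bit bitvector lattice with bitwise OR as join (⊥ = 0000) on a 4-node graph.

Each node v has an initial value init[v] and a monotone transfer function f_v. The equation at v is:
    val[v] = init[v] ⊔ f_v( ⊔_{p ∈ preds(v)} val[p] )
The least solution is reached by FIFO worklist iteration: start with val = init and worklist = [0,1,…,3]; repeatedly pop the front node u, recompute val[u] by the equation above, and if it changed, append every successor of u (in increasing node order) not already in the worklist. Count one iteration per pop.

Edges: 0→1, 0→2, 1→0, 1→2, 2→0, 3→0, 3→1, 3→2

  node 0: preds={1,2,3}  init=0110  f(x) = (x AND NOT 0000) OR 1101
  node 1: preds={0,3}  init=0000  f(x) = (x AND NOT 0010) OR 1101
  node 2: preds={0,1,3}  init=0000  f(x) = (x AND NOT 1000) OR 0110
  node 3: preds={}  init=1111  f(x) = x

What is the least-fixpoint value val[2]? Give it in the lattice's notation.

0111

Trace (5 dequeues):
  [1] u=0 | in 1111 | out 1111 | prev 0110 | push {}
  [2] u=1 | in 1111 | out 1101 | prev 0000 | push {0}
  [3] u=2 | in 1111 | out 0111 | prev 0000 | push {}
  [4] u=3 | in 0000 | out 1111 | ==
  [5] u=0 | in 1111 | out 1111 | ==

Converged values:
  [0] 1111
  [1] 1101
  [2] 0111
  [3] 1111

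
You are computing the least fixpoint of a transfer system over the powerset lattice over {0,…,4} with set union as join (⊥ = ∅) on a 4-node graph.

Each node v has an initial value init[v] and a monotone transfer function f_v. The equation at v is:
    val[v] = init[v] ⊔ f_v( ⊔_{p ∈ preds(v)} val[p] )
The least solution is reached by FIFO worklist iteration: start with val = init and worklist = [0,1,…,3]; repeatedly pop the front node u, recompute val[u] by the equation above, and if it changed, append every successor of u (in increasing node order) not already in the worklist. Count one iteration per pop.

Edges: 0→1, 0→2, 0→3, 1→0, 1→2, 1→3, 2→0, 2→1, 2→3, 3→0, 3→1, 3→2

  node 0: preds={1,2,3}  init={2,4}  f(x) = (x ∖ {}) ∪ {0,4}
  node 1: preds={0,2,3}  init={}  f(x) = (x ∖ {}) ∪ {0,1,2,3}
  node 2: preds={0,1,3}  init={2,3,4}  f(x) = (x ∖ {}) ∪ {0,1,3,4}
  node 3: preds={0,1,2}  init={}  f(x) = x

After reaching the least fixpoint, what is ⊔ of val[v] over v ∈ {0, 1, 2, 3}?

Iteration log — 8 steps:
  step 1. node 0  ⊔preds={2,3,4}  new={0,2,3,4}  old={2,4}  +wl: 
  step 2. node 1  ⊔preds={0,2,3,4}  new={0,1,2,3,4}  old={}  +wl: 0
  step 3. node 2  ⊔preds={0,1,2,3,4}  new={0,1,2,3,4}  old={2,3,4}  +wl: 1
  step 4. node 3  ⊔preds={0,1,2,3,4}  new={0,1,2,3,4}  old={}  +wl: 2
  step 5. node 0  ⊔preds={0,1,2,3,4}  new={0,1,2,3,4}  old={0,2,3,4}  +wl: 3
  step 6. node 1  ⊔preds={0,1,2,3,4}  new={0,1,2,3,4}  stable
  step 7. node 2  ⊔preds={0,1,2,3,4}  new={0,1,2,3,4}  stable
  step 8. node 3  ⊔preds={0,1,2,3,4}  new={0,1,2,3,4}  stable

Least fixpoint reached:
  node 0: {0,1,2,3,4}
  node 1: {0,1,2,3,4}
  node 2: {0,1,2,3,4}
  node 3: {0,1,2,3,4}

{0,1,2,3,4}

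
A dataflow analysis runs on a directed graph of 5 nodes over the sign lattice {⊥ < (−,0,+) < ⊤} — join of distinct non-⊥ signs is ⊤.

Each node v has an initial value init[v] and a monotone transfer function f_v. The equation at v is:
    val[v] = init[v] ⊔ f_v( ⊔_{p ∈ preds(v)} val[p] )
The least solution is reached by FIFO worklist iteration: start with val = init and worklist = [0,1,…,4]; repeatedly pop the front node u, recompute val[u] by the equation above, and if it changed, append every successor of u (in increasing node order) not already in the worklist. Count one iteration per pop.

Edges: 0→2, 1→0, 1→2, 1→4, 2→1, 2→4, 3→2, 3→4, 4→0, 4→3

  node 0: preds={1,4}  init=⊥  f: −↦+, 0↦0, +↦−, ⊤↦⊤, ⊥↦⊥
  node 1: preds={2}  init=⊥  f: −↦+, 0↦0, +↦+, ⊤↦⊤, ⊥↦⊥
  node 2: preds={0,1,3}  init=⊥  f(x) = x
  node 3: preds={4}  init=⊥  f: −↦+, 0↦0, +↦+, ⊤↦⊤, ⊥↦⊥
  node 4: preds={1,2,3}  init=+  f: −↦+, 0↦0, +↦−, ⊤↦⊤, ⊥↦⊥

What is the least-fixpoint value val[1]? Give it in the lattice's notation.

⊤

Iteration log — 14 steps:
  step 1. node 0  ⊔preds=+  new=−  old=⊥  +wl: 
  step 2. node 1  ⊔preds=⊥  new=⊥  stable
  step 3. node 2  ⊔preds=−  new=−  old=⊥  +wl: 1
  step 4. node 3  ⊔preds=+  new=+  old=⊥  +wl: 2
  step 5. node 4  ⊔preds=⊤  new=⊤  old=+  +wl: 0,3
  step 6. node 1  ⊔preds=−  new=+  old=⊥  +wl: 4
  step 7. node 2  ⊔preds=⊤  new=⊤  old=−  +wl: 1
  step 8. node 0  ⊔preds=⊤  new=⊤  old=−  +wl: 2
  step 9. node 3  ⊔preds=⊤  new=⊤  old=+  +wl: 
  step 10. node 4  ⊔preds=⊤  new=⊤  stable
  step 11. node 1  ⊔preds=⊤  new=⊤  old=+  +wl: 0,4
  step 12. node 2  ⊔preds=⊤  new=⊤  stable
  step 13. node 0  ⊔preds=⊤  new=⊤  stable
  step 14. node 4  ⊔preds=⊤  new=⊤  stable

Least fixpoint reached:
  node 0: ⊤
  node 1: ⊤
  node 2: ⊤
  node 3: ⊤
  node 4: ⊤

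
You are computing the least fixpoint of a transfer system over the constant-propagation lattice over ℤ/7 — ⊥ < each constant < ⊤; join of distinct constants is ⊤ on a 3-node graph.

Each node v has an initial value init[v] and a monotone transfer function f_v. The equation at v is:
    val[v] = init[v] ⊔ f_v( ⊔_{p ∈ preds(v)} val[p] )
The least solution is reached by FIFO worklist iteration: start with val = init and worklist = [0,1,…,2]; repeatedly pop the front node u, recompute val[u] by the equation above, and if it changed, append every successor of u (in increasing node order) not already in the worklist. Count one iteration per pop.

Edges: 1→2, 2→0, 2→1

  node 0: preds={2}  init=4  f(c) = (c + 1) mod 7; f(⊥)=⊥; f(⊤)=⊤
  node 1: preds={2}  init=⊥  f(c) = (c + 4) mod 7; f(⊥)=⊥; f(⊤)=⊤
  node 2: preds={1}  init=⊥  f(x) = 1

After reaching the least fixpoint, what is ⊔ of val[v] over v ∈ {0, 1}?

⊤

Trace (6 dequeues):
  [1] u=0 | in ⊥ | out 4 | ==
  [2] u=1 | in ⊥ | out ⊥ | ==
  [3] u=2 | in ⊥ | out 1 | prev ⊥ | push {0,1}
  [4] u=0 | in 1 | out ⊤ | prev 4 | push {}
  [5] u=1 | in 1 | out 5 | prev ⊥ | push {2}
  [6] u=2 | in 5 | out 1 | ==

Converged values:
  [0] ⊤
  [1] 5
  [2] 1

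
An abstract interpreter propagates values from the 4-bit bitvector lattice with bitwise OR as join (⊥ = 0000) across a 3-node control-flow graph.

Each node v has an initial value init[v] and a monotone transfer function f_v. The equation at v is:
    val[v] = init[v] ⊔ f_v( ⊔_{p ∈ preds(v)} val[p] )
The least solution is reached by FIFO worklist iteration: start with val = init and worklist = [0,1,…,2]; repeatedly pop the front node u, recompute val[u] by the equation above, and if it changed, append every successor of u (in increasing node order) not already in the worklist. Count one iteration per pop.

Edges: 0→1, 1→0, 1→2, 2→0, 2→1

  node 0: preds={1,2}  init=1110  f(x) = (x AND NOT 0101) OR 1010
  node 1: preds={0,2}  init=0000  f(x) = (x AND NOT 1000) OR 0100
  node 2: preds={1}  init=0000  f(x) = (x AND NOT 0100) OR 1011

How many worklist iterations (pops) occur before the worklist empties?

Worklist (7 pops):
  #1 pop 0: in=0000 → 1110 (no change)
  #2 pop 1: in=1110 → 0110 (was 0000); enqueue [0]
  #3 pop 2: in=0110 → 1011 (was 0000); enqueue [1]
  #4 pop 0: in=1111 → 1110 (no change)
  #5 pop 1: in=1111 → 0111 (was 0110); enqueue [0,2]
  #6 pop 0: in=1111 → 1110 (no change)
  #7 pop 2: in=0111 → 1011 (no change)

Fixpoint:
  val[0] = 1110
  val[1] = 0111
  val[2] = 1011

7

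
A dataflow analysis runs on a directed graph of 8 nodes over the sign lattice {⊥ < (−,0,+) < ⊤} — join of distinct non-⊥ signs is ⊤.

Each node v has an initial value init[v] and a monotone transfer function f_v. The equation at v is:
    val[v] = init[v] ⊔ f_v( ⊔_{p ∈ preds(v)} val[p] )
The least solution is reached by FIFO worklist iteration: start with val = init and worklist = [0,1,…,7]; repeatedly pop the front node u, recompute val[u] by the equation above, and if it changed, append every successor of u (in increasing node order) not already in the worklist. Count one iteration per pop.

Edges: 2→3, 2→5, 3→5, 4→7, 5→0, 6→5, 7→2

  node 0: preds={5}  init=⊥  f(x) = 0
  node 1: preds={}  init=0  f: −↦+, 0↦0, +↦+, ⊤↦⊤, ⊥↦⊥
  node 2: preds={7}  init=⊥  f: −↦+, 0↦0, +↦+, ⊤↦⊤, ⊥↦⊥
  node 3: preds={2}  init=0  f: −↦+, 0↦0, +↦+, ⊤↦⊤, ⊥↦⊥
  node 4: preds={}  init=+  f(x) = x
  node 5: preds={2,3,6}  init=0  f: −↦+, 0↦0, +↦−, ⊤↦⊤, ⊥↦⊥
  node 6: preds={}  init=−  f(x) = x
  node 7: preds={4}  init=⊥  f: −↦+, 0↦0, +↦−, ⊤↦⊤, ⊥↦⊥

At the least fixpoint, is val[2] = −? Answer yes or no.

no

Trace (12 dequeues):
  [1] u=0 | in 0 | out 0 | prev ⊥ | push {}
  [2] u=1 | in ⊥ | out 0 | ==
  [3] u=2 | in ⊥ | out ⊥ | ==
  [4] u=3 | in ⊥ | out 0 | ==
  [5] u=4 | in ⊥ | out + | ==
  [6] u=5 | in ⊤ | out ⊤ | prev 0 | push {0}
  [7] u=6 | in ⊥ | out − | ==
  [8] u=7 | in + | out − | prev ⊥ | push {2}
  [9] u=0 | in ⊤ | out 0 | ==
  [10] u=2 | in − | out + | prev ⊥ | push {3,5}
  [11] u=3 | in + | out ⊤ | prev 0 | push {}
  [12] u=5 | in ⊤ | out ⊤ | ==

Converged values:
  [0] 0
  [1] 0
  [2] +
  [3] ⊤
  [4] +
  [5] ⊤
  [6] −
  [7] −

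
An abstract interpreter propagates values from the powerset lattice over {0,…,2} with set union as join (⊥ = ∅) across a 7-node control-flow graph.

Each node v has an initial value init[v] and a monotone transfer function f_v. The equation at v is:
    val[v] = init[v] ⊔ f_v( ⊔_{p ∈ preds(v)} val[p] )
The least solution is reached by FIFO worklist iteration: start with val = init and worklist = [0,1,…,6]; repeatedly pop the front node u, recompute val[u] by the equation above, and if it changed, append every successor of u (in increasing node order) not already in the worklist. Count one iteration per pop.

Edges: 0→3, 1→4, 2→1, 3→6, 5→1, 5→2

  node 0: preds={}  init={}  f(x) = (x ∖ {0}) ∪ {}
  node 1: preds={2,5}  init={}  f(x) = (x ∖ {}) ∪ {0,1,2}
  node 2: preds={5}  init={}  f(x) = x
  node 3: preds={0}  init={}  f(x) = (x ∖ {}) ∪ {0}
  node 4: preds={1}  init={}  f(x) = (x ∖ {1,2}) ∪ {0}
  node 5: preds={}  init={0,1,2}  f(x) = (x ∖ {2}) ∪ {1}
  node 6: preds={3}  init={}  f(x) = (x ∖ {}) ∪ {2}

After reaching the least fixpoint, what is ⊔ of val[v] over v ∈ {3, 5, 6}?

{0,1,2}

Trace (8 dequeues):
  [1] u=0 | in {} | out {} | ==
  [2] u=1 | in {0,1,2} | out {0,1,2} | prev {} | push {}
  [3] u=2 | in {0,1,2} | out {0,1,2} | prev {} | push {1}
  [4] u=3 | in {} | out {0} | prev {} | push {}
  [5] u=4 | in {0,1,2} | out {0} | prev {} | push {}
  [6] u=5 | in {} | out {0,1,2} | ==
  [7] u=6 | in {0} | out {0,2} | prev {} | push {}
  [8] u=1 | in {0,1,2} | out {0,1,2} | ==

Converged values:
  [0] {}
  [1] {0,1,2}
  [2] {0,1,2}
  [3] {0}
  [4] {0}
  [5] {0,1,2}
  [6] {0,2}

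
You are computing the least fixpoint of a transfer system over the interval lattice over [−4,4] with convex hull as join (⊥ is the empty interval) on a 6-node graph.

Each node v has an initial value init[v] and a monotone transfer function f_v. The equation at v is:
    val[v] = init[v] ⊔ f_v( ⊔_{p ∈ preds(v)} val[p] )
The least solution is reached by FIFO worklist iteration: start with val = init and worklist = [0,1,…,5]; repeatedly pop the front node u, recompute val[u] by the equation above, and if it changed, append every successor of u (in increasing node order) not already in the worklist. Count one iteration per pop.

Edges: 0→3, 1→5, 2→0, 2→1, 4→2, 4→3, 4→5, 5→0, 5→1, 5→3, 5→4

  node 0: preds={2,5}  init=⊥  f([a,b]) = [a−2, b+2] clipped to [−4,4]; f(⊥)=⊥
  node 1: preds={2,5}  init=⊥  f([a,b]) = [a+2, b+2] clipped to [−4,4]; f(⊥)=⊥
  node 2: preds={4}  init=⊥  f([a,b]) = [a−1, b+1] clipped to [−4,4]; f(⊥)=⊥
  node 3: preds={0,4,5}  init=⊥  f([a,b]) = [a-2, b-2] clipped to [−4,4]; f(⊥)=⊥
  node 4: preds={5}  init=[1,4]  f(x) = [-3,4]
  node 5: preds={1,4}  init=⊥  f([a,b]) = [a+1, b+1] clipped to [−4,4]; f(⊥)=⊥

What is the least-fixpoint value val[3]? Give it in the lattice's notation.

Trace (15 dequeues):
  [1] u=0 | in ⊥ | out ⊥ | ==
  [2] u=1 | in ⊥ | out ⊥ | ==
  [3] u=2 | in [1,4] | out [0,4] | prev ⊥ | push {0,1}
  [4] u=3 | in [1,4] | out [-1,2] | prev ⊥ | push {}
  [5] u=4 | in ⊥ | out [-3,4] | prev [1,4] | push {2,3}
  [6] u=5 | in [-3,4] | out [-2,4] | prev ⊥ | push {4}
  [7] u=0 | in [-2,4] | out [-4,4] | prev ⊥ | push {}
  [8] u=1 | in [-2,4] | out [0,4] | prev ⊥ | push {5}
  [9] u=2 | in [-3,4] | out [-4,4] | prev [0,4] | push {0,1}
  [10] u=3 | in [-4,4] | out [-4,2] | prev [-1,2] | push {}
  [11] u=4 | in [-2,4] | out [-3,4] | ==
  [12] u=5 | in [-3,4] | out [-2,4] | ==
  [13] u=0 | in [-4,4] | out [-4,4] | ==
  [14] u=1 | in [-4,4] | out [-2,4] | prev [0,4] | push {5}
  [15] u=5 | in [-3,4] | out [-2,4] | ==

Converged values:
  [0] [-4,4]
  [1] [-2,4]
  [2] [-4,4]
  [3] [-4,2]
  [4] [-3,4]
  [5] [-2,4]

[-4,2]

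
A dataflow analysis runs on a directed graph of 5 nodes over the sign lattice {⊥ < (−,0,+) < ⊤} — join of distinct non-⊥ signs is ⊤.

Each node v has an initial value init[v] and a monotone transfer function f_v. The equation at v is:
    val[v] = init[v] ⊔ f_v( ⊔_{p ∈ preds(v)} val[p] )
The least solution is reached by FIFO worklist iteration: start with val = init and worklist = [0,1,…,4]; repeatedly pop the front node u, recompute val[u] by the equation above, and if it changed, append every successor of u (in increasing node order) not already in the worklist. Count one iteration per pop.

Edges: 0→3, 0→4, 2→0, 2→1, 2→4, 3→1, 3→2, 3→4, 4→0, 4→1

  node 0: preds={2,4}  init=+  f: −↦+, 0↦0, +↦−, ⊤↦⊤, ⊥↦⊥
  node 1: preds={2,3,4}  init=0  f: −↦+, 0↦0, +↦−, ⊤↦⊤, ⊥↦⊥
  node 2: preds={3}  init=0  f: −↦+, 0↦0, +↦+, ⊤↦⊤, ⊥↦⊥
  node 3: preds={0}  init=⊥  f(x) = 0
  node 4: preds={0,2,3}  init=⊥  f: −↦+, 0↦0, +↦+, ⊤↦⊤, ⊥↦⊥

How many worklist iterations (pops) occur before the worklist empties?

Iteration log — 8 steps:
  step 1. node 0  ⊔preds=0  new=⊤  old=+  +wl: 
  step 2. node 1  ⊔preds=0  new=0  stable
  step 3. node 2  ⊔preds=⊥  new=0  stable
  step 4. node 3  ⊔preds=⊤  new=0  old=⊥  +wl: 1,2
  step 5. node 4  ⊔preds=⊤  new=⊤  old=⊥  +wl: 0
  step 6. node 1  ⊔preds=⊤  new=⊤  old=0  +wl: 
  step 7. node 2  ⊔preds=0  new=0  stable
  step 8. node 0  ⊔preds=⊤  new=⊤  stable

Least fixpoint reached:
  node 0: ⊤
  node 1: ⊤
  node 2: 0
  node 3: 0
  node 4: ⊤

8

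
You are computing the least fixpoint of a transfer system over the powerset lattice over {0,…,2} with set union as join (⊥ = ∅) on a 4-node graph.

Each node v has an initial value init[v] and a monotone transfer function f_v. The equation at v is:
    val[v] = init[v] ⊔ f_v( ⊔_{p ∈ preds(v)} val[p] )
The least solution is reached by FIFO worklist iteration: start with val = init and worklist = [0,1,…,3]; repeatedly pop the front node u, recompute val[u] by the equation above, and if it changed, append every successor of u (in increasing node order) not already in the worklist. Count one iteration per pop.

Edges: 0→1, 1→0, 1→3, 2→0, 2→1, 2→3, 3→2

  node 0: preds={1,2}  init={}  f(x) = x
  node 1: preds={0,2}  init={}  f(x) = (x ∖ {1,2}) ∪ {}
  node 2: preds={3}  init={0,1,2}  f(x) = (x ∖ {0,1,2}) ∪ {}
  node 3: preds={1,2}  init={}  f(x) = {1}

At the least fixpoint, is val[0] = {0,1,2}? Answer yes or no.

Worklist (6 pops):
  #1 pop 0: in={0,1,2} → {0,1,2} (was {}); enqueue []
  #2 pop 1: in={0,1,2} → {0} (was {}); enqueue [0]
  #3 pop 2: in={} → {0,1,2} (no change)
  #4 pop 3: in={0,1,2} → {1} (was {}); enqueue [2]
  #5 pop 0: in={0,1,2} → {0,1,2} (no change)
  #6 pop 2: in={1} → {0,1,2} (no change)

Fixpoint:
  val[0] = {0,1,2}
  val[1] = {0}
  val[2] = {0,1,2}
  val[3] = {1}

yes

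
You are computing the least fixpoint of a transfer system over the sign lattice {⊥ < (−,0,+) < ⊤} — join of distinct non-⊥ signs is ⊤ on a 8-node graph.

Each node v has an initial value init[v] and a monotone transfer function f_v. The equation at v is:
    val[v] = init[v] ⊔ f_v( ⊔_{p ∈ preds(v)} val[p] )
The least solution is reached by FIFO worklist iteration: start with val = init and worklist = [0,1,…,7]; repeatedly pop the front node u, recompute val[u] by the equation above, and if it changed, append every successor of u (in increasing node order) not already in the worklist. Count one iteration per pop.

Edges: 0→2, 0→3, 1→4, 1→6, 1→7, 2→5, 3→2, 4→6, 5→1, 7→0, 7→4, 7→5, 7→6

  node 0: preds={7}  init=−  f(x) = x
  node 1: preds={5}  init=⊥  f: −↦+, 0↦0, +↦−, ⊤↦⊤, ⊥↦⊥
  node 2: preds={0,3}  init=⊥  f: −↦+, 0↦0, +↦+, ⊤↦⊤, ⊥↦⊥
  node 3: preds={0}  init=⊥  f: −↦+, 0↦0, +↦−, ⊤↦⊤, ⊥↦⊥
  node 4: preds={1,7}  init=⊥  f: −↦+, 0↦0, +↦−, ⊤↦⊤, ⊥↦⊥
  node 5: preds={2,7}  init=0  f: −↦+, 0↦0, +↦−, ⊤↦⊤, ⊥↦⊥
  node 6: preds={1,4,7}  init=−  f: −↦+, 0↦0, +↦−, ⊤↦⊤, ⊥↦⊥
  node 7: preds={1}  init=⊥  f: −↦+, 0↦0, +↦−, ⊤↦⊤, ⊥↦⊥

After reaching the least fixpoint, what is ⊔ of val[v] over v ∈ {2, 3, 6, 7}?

⊤

Trace (22 dequeues):
  [1] u=0 | in ⊥ | out − | ==
  [2] u=1 | in 0 | out 0 | prev ⊥ | push {}
  [3] u=2 | in − | out + | prev ⊥ | push {}
  [4] u=3 | in − | out + | prev ⊥ | push {2}
  [5] u=4 | in 0 | out 0 | prev ⊥ | push {}
  [6] u=5 | in + | out ⊤ | prev 0 | push {1}
  [7] u=6 | in 0 | out ⊤ | prev − | push {}
  [8] u=7 | in 0 | out 0 | prev ⊥ | push {0,4,5,6}
  [9] u=2 | in ⊤ | out ⊤ | prev + | push {}
  [10] u=1 | in ⊤ | out ⊤ | prev 0 | push {7}
  [11] u=0 | in 0 | out ⊤ | prev − | push {2,3}
  [12] u=4 | in ⊤ | out ⊤ | prev 0 | push {}
  [13] u=5 | in ⊤ | out ⊤ | ==
  [14] u=6 | in ⊤ | out ⊤ | ==
  [15] u=7 | in ⊤ | out ⊤ | prev 0 | push {0,4,5,6}
  [16] u=2 | in ⊤ | out ⊤ | ==
  [17] u=3 | in ⊤ | out ⊤ | prev + | push {2}
  [18] u=0 | in ⊤ | out ⊤ | ==
  [19] u=4 | in ⊤ | out ⊤ | ==
  [20] u=5 | in ⊤ | out ⊤ | ==
  [21] u=6 | in ⊤ | out ⊤ | ==
  [22] u=2 | in ⊤ | out ⊤ | ==

Converged values:
  [0] ⊤
  [1] ⊤
  [2] ⊤
  [3] ⊤
  [4] ⊤
  [5] ⊤
  [6] ⊤
  [7] ⊤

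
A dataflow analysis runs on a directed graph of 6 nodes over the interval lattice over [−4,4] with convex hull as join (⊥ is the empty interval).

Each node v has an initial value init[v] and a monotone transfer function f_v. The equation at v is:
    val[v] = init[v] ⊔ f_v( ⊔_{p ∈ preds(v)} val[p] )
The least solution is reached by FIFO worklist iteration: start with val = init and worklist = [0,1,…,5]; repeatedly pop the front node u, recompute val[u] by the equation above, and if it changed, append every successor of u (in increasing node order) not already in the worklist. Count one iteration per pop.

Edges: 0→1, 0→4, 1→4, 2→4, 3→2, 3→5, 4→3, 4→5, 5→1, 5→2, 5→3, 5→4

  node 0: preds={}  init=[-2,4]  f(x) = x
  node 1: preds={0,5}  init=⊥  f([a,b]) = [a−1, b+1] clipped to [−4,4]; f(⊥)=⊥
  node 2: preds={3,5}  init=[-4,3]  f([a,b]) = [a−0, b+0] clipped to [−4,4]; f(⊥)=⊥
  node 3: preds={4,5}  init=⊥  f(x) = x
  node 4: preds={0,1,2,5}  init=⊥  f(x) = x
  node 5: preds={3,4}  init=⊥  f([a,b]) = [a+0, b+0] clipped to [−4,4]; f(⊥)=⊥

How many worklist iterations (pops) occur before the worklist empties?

11

Worklist (11 pops):
  #1 pop 0: in=⊥ → [-2,4] (no change)
  #2 pop 1: in=[-2,4] → [-3,4] (was ⊥); enqueue []
  #3 pop 2: in=⊥ → [-4,3] (no change)
  #4 pop 3: in=⊥ → ⊥ (no change)
  #5 pop 4: in=[-4,4] → [-4,4] (was ⊥); enqueue [3]
  #6 pop 5: in=[-4,4] → [-4,4] (was ⊥); enqueue [1,2,4]
  #7 pop 3: in=[-4,4] → [-4,4] (was ⊥); enqueue [5]
  #8 pop 1: in=[-4,4] → [-4,4] (was [-3,4]); enqueue []
  #9 pop 2: in=[-4,4] → [-4,4] (was [-4,3]); enqueue []
  #10 pop 4: in=[-4,4] → [-4,4] (no change)
  #11 pop 5: in=[-4,4] → [-4,4] (no change)

Fixpoint:
  val[0] = [-2,4]
  val[1] = [-4,4]
  val[2] = [-4,4]
  val[3] = [-4,4]
  val[4] = [-4,4]
  val[5] = [-4,4]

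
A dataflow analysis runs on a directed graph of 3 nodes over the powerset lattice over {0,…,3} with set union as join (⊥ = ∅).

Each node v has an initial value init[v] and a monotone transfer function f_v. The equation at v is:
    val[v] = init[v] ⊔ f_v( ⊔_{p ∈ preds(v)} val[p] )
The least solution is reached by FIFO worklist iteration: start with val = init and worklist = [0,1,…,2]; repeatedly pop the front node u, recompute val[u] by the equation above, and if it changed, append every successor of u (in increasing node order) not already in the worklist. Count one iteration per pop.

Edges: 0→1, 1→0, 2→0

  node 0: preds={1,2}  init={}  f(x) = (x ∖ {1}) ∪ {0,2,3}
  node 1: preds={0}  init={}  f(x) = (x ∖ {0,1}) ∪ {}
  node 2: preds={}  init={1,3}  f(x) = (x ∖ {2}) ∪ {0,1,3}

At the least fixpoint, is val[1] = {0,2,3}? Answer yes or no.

Trace (4 dequeues):
  [1] u=0 | in {1,3} | out {0,2,3} | prev {} | push {}
  [2] u=1 | in {0,2,3} | out {2,3} | prev {} | push {0}
  [3] u=2 | in {} | out {0,1,3} | prev {1,3} | push {}
  [4] u=0 | in {0,1,2,3} | out {0,2,3} | ==

Converged values:
  [0] {0,2,3}
  [1] {2,3}
  [2] {0,1,3}

no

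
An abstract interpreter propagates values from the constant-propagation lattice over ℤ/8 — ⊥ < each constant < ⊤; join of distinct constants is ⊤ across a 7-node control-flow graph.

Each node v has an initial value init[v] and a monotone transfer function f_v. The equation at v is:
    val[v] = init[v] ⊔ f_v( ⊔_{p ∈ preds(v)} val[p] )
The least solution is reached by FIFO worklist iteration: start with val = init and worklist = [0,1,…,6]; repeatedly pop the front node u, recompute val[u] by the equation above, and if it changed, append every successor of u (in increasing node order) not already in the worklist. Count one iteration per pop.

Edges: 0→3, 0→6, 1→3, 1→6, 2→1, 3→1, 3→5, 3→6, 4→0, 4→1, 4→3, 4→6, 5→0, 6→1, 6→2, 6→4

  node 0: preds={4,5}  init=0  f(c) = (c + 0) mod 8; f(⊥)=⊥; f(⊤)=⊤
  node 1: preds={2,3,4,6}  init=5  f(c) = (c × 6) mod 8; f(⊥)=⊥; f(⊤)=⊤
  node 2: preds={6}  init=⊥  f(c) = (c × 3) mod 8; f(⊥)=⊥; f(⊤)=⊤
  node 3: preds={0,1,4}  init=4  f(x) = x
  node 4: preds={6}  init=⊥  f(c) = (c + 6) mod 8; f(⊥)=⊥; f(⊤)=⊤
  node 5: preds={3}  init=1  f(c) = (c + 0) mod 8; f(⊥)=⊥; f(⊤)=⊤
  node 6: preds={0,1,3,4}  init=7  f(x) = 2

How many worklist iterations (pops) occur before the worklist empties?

16

Worklist (16 pops):
  #1 pop 0: in=1 → ⊤ (was 0); enqueue []
  #2 pop 1: in=⊤ → ⊤ (was 5); enqueue []
  #3 pop 2: in=7 → 5 (was ⊥); enqueue [1]
  #4 pop 3: in=⊤ → ⊤ (was 4); enqueue []
  #5 pop 4: in=7 → 5 (was ⊥); enqueue [0,3]
  #6 pop 5: in=⊤ → ⊤ (was 1); enqueue []
  #7 pop 6: in=⊤ → ⊤ (was 7); enqueue [2,4]
  #8 pop 1: in=⊤ → ⊤ (no change)
  #9 pop 0: in=⊤ → ⊤ (no change)
  #10 pop 3: in=⊤ → ⊤ (no change)
  #11 pop 2: in=⊤ → ⊤ (was 5); enqueue [1]
  #12 pop 4: in=⊤ → ⊤ (was 5); enqueue [0,3,6]
  #13 pop 1: in=⊤ → ⊤ (no change)
  #14 pop 0: in=⊤ → ⊤ (no change)
  #15 pop 3: in=⊤ → ⊤ (no change)
  #16 pop 6: in=⊤ → ⊤ (no change)

Fixpoint:
  val[0] = ⊤
  val[1] = ⊤
  val[2] = ⊤
  val[3] = ⊤
  val[4] = ⊤
  val[5] = ⊤
  val[6] = ⊤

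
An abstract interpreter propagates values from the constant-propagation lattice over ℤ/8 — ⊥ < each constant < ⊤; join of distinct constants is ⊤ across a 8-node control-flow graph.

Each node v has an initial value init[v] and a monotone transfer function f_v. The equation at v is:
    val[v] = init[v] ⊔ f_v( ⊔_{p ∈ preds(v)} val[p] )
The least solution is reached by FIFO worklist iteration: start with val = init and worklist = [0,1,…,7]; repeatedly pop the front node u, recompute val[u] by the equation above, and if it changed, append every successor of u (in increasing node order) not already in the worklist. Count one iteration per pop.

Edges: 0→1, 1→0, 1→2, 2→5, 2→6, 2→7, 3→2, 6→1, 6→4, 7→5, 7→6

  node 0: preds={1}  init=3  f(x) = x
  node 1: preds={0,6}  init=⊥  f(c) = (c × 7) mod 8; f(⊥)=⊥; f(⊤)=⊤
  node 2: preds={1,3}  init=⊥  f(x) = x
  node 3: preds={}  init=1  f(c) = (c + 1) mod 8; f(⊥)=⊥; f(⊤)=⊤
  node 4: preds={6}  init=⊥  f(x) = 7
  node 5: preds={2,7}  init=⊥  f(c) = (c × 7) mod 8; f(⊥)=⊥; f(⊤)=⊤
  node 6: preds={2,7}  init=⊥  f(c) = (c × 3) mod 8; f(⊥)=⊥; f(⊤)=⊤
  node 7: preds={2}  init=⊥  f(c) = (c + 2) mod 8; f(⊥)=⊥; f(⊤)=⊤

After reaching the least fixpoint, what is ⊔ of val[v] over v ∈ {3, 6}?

⊤

Iteration log — 15 steps:
  step 1. node 0  ⊔preds=⊥  new=3  stable
  step 2. node 1  ⊔preds=3  new=5  old=⊥  +wl: 0
  step 3. node 2  ⊔preds=⊤  new=⊤  old=⊥  +wl: 
  step 4. node 3  ⊔preds=⊥  new=1  stable
  step 5. node 4  ⊔preds=⊥  new=7  old=⊥  +wl: 
  step 6. node 5  ⊔preds=⊤  new=⊤  old=⊥  +wl: 
  step 7. node 6  ⊔preds=⊤  new=⊤  old=⊥  +wl: 1,4
  step 8. node 7  ⊔preds=⊤  new=⊤  old=⊥  +wl: 5,6
  step 9. node 0  ⊔preds=5  new=⊤  old=3  +wl: 
  step 10. node 1  ⊔preds=⊤  new=⊤  old=5  +wl: 0,2
  step 11. node 4  ⊔preds=⊤  new=7  stable
  step 12. node 5  ⊔preds=⊤  new=⊤  stable
  step 13. node 6  ⊔preds=⊤  new=⊤  stable
  step 14. node 0  ⊔preds=⊤  new=⊤  stable
  step 15. node 2  ⊔preds=⊤  new=⊤  stable

Least fixpoint reached:
  node 0: ⊤
  node 1: ⊤
  node 2: ⊤
  node 3: 1
  node 4: 7
  node 5: ⊤
  node 6: ⊤
  node 7: ⊤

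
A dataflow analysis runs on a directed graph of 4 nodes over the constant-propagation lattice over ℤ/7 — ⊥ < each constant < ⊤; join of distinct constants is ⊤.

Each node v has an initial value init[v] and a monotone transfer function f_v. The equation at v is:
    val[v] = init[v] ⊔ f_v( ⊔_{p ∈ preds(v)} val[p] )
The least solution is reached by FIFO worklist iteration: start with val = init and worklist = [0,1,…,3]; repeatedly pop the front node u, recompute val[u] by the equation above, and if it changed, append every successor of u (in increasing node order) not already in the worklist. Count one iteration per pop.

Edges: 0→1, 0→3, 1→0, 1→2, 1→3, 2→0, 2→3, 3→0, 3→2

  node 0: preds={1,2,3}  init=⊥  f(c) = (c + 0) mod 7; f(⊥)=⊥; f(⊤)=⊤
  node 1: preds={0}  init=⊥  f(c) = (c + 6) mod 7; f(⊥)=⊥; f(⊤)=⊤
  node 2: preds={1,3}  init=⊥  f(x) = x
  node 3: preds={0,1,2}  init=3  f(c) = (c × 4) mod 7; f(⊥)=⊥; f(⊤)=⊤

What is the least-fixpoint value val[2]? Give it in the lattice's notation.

Trace (10 dequeues):
  [1] u=0 | in 3 | out 3 | prev ⊥ | push {}
  [2] u=1 | in 3 | out 2 | prev ⊥ | push {0}
  [3] u=2 | in ⊤ | out ⊤ | prev ⊥ | push {}
  [4] u=3 | in ⊤ | out ⊤ | prev 3 | push {2}
  [5] u=0 | in ⊤ | out ⊤ | prev 3 | push {1,3}
  [6] u=2 | in ⊤ | out ⊤ | ==
  [7] u=1 | in ⊤ | out ⊤ | prev 2 | push {0,2}
  [8] u=3 | in ⊤ | out ⊤ | ==
  [9] u=0 | in ⊤ | out ⊤ | ==
  [10] u=2 | in ⊤ | out ⊤ | ==

Converged values:
  [0] ⊤
  [1] ⊤
  [2] ⊤
  [3] ⊤

⊤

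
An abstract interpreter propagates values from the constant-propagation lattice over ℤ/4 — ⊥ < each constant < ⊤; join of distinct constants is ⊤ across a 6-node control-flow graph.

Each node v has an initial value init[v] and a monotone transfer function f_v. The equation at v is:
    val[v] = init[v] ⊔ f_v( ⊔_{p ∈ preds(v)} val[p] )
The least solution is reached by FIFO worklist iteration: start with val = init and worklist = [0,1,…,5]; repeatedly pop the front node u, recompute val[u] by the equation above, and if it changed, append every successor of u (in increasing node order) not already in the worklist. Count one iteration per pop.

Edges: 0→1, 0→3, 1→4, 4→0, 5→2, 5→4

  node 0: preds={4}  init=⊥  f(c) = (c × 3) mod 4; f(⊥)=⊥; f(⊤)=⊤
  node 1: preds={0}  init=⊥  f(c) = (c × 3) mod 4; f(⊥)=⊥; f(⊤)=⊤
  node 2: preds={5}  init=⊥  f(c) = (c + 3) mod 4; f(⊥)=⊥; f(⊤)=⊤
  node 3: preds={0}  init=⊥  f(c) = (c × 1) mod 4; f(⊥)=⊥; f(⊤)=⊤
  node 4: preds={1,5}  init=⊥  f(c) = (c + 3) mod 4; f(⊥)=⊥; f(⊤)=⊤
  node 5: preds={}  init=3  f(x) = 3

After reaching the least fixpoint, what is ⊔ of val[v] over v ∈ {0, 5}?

Trace (14 dequeues):
  [1] u=0 | in ⊥ | out ⊥ | ==
  [2] u=1 | in ⊥ | out ⊥ | ==
  [3] u=2 | in 3 | out 2 | prev ⊥ | push {}
  [4] u=3 | in ⊥ | out ⊥ | ==
  [5] u=4 | in 3 | out 2 | prev ⊥ | push {0}
  [6] u=5 | in ⊥ | out 3 | ==
  [7] u=0 | in 2 | out 2 | prev ⊥ | push {1,3}
  [8] u=1 | in 2 | out 2 | prev ⊥ | push {4}
  [9] u=3 | in 2 | out 2 | prev ⊥ | push {}
  [10] u=4 | in ⊤ | out ⊤ | prev 2 | push {0}
  [11] u=0 | in ⊤ | out ⊤ | prev 2 | push {1,3}
  [12] u=1 | in ⊤ | out ⊤ | prev 2 | push {4}
  [13] u=3 | in ⊤ | out ⊤ | prev 2 | push {}
  [14] u=4 | in ⊤ | out ⊤ | ==

Converged values:
  [0] ⊤
  [1] ⊤
  [2] 2
  [3] ⊤
  [4] ⊤
  [5] 3

⊤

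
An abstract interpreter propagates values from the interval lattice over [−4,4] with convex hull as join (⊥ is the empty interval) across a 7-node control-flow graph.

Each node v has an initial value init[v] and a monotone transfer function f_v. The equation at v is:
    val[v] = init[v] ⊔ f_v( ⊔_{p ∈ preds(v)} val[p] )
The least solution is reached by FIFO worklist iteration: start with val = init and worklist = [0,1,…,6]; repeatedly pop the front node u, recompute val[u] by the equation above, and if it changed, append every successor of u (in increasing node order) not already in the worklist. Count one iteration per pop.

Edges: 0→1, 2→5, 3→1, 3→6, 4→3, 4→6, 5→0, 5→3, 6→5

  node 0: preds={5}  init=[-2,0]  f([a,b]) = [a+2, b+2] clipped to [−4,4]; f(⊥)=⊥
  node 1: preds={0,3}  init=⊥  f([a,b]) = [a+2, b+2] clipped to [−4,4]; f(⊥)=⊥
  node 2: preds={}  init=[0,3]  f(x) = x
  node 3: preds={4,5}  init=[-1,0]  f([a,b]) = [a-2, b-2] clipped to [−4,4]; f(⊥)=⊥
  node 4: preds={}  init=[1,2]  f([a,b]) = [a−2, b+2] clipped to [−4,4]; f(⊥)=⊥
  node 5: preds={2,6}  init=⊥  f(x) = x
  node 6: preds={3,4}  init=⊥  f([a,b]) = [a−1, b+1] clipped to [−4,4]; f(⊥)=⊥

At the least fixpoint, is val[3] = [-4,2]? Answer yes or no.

Trace (22 dequeues):
  [1] u=0 | in ⊥ | out [-2,0] | ==
  [2] u=1 | in [-2,0] | out [0,2] | prev ⊥ | push {}
  [3] u=2 | in ⊥ | out [0,3] | ==
  [4] u=3 | in [1,2] | out [-1,0] | ==
  [5] u=4 | in ⊥ | out [1,2] | ==
  [6] u=5 | in [0,3] | out [0,3] | prev ⊥ | push {0,3}
  [7] u=6 | in [-1,2] | out [-2,3] | prev ⊥ | push {5}
  [8] u=0 | in [0,3] | out [-2,4] | prev [-2,0] | push {1}
  [9] u=3 | in [0,3] | out [-2,1] | prev [-1,0] | push {6}
  [10] u=5 | in [-2,3] | out [-2,3] | prev [0,3] | push {0,3}
  [11] u=1 | in [-2,4] | out [0,4] | prev [0,2] | push {}
  [12] u=6 | in [-2,2] | out [-3,3] | prev [-2,3] | push {5}
  [13] u=0 | in [-2,3] | out [-2,4] | ==
  [14] u=3 | in [-2,3] | out [-4,1] | prev [-2,1] | push {1,6}
  [15] u=5 | in [-3,3] | out [-3,3] | prev [-2,3] | push {0,3}
  [16] u=1 | in [-4,4] | out [-2,4] | prev [0,4] | push {}
  [17] u=6 | in [-4,2] | out [-4,3] | prev [-3,3] | push {5}
  [18] u=0 | in [-3,3] | out [-2,4] | ==
  [19] u=3 | in [-3,3] | out [-4,1] | ==
  [20] u=5 | in [-4,3] | out [-4,3] | prev [-3,3] | push {0,3}
  [21] u=0 | in [-4,3] | out [-2,4] | ==
  [22] u=3 | in [-4,3] | out [-4,1] | ==

Converged values:
  [0] [-2,4]
  [1] [-2,4]
  [2] [0,3]
  [3] [-4,1]
  [4] [1,2]
  [5] [-4,3]
  [6] [-4,3]

no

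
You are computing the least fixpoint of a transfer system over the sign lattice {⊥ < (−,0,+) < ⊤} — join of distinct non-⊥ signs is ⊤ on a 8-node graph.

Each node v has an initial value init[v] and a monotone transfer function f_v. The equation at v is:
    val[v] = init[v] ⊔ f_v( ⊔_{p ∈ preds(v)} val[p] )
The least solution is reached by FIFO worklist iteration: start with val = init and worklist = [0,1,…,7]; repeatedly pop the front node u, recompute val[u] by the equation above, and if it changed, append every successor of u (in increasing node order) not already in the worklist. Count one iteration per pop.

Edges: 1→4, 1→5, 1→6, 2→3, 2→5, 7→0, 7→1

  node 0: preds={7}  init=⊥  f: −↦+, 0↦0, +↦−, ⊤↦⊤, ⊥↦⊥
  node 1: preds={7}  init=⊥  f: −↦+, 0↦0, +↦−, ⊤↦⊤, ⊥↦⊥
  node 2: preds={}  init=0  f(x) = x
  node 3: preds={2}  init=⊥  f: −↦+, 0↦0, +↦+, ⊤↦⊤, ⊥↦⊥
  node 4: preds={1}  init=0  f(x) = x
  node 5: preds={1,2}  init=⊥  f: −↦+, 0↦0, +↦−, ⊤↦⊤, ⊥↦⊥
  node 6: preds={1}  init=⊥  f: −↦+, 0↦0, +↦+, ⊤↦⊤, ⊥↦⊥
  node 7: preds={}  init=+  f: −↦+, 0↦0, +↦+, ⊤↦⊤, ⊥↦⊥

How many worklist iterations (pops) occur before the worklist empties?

8

Iteration log — 8 steps:
  step 1. node 0  ⊔preds=+  new=−  old=⊥  +wl: 
  step 2. node 1  ⊔preds=+  new=−  old=⊥  +wl: 
  step 3. node 2  ⊔preds=⊥  new=0  stable
  step 4. node 3  ⊔preds=0  new=0  old=⊥  +wl: 
  step 5. node 4  ⊔preds=−  new=⊤  old=0  +wl: 
  step 6. node 5  ⊔preds=⊤  new=⊤  old=⊥  +wl: 
  step 7. node 6  ⊔preds=−  new=+  old=⊥  +wl: 
  step 8. node 7  ⊔preds=⊥  new=+  stable

Least fixpoint reached:
  node 0: −
  node 1: −
  node 2: 0
  node 3: 0
  node 4: ⊤
  node 5: ⊤
  node 6: +
  node 7: +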